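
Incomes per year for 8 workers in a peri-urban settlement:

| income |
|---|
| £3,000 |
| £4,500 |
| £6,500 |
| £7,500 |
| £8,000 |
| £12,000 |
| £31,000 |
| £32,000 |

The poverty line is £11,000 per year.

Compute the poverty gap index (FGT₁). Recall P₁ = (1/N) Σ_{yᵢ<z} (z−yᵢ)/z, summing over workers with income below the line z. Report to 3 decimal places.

Below the line: £3,000, £4,500, £6,500, £7,500, £8,000 (q = 5 of N = 8).
Normalized shortfalls: (11000−3000)/11000 = 0.7273; (11000−4500)/11000 = 0.5909; (11000−6500)/11000 = 0.4091; (11000−7500)/11000 = 0.3182; (11000−8000)/11000 = 0.2727.
Sum of shortfalls = 2.318182; P₁ averages over all N: 2.318182 / 8 = 0.290.

0.290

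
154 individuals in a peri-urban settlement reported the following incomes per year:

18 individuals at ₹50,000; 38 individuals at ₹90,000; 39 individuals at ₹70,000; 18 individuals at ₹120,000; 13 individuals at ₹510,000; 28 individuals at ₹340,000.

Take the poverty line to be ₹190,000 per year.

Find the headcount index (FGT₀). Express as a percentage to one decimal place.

113 of the 154 individuals have income below ₹190,000.
H = 113/154 = 73.4%.

73.4%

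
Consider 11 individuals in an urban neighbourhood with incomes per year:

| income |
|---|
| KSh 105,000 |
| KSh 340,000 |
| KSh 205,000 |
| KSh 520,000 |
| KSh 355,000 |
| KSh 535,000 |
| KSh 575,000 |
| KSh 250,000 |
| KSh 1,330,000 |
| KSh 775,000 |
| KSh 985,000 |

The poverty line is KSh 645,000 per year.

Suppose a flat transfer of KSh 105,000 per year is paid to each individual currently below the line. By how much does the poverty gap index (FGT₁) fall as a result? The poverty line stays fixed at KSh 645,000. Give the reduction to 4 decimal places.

Before: below the line — KSh 105,000, KSh 205,000, KSh 250,000, KSh 340,000, KSh 355,000, KSh 520,000, KSh 535,000, KSh 575,000; poverty gap index (FGT₁) = 0.320648.
After the KSh 105,000 transfer: below the line — KSh 210,000, KSh 310,000, KSh 355,000, KSh 445,000, KSh 460,000, KSh 625,000, KSh 640,000; poverty gap index (FGT₁) = 0.207188.
Reduction = 0.320648 − 0.207188 = 0.1135.

0.1135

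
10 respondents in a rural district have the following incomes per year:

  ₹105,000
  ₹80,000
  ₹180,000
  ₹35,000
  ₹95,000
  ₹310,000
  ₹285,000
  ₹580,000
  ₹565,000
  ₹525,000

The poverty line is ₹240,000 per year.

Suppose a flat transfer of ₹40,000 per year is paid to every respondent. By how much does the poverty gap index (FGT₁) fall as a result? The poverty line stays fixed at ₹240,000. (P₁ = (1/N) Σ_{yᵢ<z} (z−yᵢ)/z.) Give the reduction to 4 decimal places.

Before: below the line — ₹35,000, ₹80,000, ₹95,000, ₹105,000, ₹180,000; poverty gap index (FGT₁) = 0.293750.
After the ₹40,000 transfer: below the line — ₹75,000, ₹120,000, ₹135,000, ₹145,000, ₹220,000; poverty gap index (FGT₁) = 0.210417.
Reduction = 0.293750 − 0.210417 = 0.0833.

0.0833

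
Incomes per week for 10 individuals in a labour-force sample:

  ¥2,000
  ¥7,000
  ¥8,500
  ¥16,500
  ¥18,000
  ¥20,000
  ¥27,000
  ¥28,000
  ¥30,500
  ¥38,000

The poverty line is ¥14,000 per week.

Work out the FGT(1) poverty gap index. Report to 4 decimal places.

0.1750

Below z: ¥2,000, ¥7,000, ¥8,500 (q = 3 of N = 10).
Normalized shortfalls: (14000−2000)/14000 = 0.8571; (14000−7000)/14000 = 0.5000; (14000−8500)/14000 = 0.3929.
Sum of shortfalls = 1.750000; P₁ averages over all N: 1.750000 / 10 = 0.1750.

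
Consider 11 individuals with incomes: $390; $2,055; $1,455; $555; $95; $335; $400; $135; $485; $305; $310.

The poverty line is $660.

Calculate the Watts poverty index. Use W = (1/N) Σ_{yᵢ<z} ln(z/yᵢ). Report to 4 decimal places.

0.6581

Poor units: $95, $135, $305, $310, $335, $390, $400, $485, $555 (q = 9 of N = 11).
Log shortfalls: ln(660/95) = 1.9384; ln(660/135) = 1.5870; ln(660/305) = 0.7719; ln(660/310) = 0.7557; ln(660/335) = 0.6781; ln(660/390) = 0.5261; ln(660/400) = 0.5008; ln(660/485) = 0.3081; ln(660/555) = 0.1733.
W = 7.239264 / 11 = 0.6581.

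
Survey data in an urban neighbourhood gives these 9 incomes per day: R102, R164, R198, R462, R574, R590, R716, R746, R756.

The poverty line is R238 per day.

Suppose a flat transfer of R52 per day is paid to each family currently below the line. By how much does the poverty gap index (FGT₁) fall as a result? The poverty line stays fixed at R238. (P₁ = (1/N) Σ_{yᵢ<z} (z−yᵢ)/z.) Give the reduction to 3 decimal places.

0.067

Before: below the line — R102, R164, R198; poverty gap index (FGT₁) = 0.11671.
After the R52 transfer: below the line — R154, R216; poverty gap index (FGT₁) = 0.04949.
Reduction = 0.11671 − 0.04949 = 0.067.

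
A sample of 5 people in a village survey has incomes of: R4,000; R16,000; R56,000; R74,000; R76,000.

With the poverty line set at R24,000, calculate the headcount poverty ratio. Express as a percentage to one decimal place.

40.0%

2 of the 5 people have income below R24,000.
H = 2/5 = 40.0%.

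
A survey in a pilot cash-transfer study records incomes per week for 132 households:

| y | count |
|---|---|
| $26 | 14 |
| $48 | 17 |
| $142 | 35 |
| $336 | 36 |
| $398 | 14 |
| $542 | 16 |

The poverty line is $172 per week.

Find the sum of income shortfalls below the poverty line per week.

$5,202

Incomes under z: 14×$26, 17×$48, 35×$142 (q = 66 of N = 132).
Individual gaps: 14×(172−26) = 2044; 17×(172−48) = 2108; 35×(172−142) = 1050.
Aggregate gap = $5,202.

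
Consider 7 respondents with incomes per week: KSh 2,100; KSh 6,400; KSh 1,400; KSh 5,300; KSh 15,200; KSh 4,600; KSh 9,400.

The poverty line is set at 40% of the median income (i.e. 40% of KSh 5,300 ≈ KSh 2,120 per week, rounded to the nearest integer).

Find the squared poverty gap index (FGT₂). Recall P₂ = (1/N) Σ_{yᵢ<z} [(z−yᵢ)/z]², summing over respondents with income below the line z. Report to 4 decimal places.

Incomes under z: KSh 1,400, KSh 2,100 (q = 2 of N = 7).
Normalized shortfalls: (2120−1400)/2120 = 0.3396; (2120−2100)/2120 = 0.0094.
Squared: 0.1153; 0.0001.
Sum = 0.115433; P₂ = 0.115433 / 7 = 0.0165.

0.0165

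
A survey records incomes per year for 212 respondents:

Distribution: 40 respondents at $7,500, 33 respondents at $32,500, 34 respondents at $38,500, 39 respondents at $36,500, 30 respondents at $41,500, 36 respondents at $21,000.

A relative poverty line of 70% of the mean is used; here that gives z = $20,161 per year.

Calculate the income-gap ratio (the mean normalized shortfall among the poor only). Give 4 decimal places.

Incomes under z: 40×$7,500 (q = 40 of N = 212).
Relative gaps: 0.6280 (×40); sum = 25.119786.
I averages over the q = 40 poor units only: 25.119786 / 40 = 0.6280.

0.6280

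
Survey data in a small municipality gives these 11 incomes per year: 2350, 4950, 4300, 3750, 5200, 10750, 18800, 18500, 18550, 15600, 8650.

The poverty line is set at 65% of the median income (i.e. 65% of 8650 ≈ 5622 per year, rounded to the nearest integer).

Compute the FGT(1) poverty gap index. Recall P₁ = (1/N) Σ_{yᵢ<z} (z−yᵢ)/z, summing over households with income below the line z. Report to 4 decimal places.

Below z: 2350, 3750, 4300, 4950, 5200 (q = 5 of N = 11).
Normalized shortfalls: (5622−2350)/5622 = 0.5820; (5622−3750)/5622 = 0.3330; (5622−4300)/5622 = 0.2351; (5622−4950)/5622 = 0.1195; (5622−5200)/5622 = 0.0751.
Σ = 1.344717. Dividing by the full population N = 11 gives P₁ = 0.1222.

0.1222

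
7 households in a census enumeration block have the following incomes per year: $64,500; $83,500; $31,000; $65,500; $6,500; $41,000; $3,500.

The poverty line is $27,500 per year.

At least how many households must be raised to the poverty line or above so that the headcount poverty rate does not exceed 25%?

1

2 of the 7 households are poor, so H = 2/7 = 0.286.
A headcount ratio of at most 25% allows at most ⌊0.25 × 7⌋ = 1 poor households.
So at least 2 − 1 = 1 must be lifted.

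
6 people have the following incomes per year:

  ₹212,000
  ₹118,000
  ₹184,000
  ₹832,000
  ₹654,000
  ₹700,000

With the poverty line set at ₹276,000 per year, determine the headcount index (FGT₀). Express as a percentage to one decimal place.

50.0%

3 of the 6 people have income below ₹276,000.
H = 3/6 = 50.0%.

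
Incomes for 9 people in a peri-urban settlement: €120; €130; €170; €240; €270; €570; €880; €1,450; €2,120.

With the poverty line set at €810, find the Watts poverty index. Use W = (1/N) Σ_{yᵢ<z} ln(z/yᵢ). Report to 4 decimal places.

0.8852

Poor units: €120, €130, €170, €240, €270, €570 (q = 6 of N = 9).
Log gaps: ln(810/120) = 1.9095; ln(810/130) = 1.8295; ln(810/170) = 1.5612; ln(810/240) = 1.2164; ln(810/270) = 1.0986; ln(810/570) = 0.3514.
W = 7.966684 / 9 = 0.8852.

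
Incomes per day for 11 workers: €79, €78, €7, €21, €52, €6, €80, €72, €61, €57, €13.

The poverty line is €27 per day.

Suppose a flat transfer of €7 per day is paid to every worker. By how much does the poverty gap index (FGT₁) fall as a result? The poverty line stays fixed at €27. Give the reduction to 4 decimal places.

Before: below the line — €6, €7, €13, €21; poverty gap index (FGT₁) = 0.205387.
After the €7 transfer: below the line — €13, €14, €20; poverty gap index (FGT₁) = 0.114478.
Reduction = 0.205387 − 0.114478 = 0.0909.

0.0909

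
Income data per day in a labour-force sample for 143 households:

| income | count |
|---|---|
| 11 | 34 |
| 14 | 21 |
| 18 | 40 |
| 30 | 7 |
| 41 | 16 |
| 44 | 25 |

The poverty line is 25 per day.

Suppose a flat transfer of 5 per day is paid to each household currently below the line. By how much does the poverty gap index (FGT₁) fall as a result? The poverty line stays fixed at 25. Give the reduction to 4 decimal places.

Before: below the line — 34×11, 21×14, 40×18; poverty gap index (FGT₁) = 0.276084.
After the 5 transfer: below the line — 34×16, 21×19, 40×23; poverty gap index (FGT₁) = 0.143217.
Reduction = 0.276084 − 0.143217 = 0.1329.

0.1329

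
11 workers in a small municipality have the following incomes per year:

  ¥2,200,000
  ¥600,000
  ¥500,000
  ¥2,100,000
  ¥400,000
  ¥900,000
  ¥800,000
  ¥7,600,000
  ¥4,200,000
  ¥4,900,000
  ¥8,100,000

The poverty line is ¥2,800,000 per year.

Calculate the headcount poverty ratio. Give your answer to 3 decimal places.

0.636

7 of the 11 workers have income below ¥2,800,000.
H = 7/11 = 0.636.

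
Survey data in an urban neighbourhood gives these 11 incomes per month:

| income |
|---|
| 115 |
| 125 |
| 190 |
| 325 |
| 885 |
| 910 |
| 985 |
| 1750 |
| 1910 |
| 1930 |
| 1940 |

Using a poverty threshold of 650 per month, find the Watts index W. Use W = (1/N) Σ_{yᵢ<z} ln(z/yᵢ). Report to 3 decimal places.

Incomes under z: 115, 125, 190, 325 (q = 4 of N = 11).
Log gaps: ln(650/115) = 1.7320; ln(650/125) = 1.6487; ln(650/190) = 1.2299; ln(650/325) = 0.6931.
W = 5.303794 / 11 = 0.482.

0.482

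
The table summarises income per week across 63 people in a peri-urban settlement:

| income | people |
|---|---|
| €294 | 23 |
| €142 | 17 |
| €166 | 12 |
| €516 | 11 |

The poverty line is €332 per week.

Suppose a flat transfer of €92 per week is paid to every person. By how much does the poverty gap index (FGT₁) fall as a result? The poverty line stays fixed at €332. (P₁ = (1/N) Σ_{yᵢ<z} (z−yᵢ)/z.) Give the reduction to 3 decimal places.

0.169

Before: below the line — 17×€142, 12×€166, 23×€294; poverty gap index (FGT₁) = 0.29145.
After the €92 transfer: below the line — 17×€234, 12×€258; poverty gap index (FGT₁) = 0.12211.
Reduction = 0.29145 − 0.12211 = 0.169.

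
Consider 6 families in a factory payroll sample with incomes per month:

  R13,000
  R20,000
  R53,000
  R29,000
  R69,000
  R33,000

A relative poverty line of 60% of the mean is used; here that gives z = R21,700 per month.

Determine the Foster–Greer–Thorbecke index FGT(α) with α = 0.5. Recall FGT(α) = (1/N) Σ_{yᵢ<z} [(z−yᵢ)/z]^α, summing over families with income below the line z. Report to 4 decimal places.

0.1522

Poor units: R13,000, R20,000 (q = 2 of N = 6).
Normalized shortfalls: (21700−13000)/21700 = 0.4009; (21700−20000)/21700 = 0.0783.
Raised to α = 0.5: 0.63318; 0.27989.
Sum = 0.913078; FGT(0.5) = 0.913078 / 6 = 0.1522.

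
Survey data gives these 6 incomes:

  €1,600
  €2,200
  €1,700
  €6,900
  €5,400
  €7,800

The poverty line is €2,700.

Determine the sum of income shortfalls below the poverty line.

Below the line: €1,600, €1,700, €2,200 (q = 3 of N = 6).
Individual gaps: 2700−1600 = 1100; 2700−1700 = 1000; 2700−2200 = 500.
Aggregate gap = €2,600.

€2,600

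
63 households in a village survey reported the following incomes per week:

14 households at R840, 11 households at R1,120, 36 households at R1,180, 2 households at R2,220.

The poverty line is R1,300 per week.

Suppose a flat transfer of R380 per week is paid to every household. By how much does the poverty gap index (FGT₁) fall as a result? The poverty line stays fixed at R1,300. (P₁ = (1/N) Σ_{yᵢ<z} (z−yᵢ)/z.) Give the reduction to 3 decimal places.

0.142

Before: below the line — 14×R840, 11×R1,120, 36×R1,180; poverty gap index (FGT₁) = 0.15556.
After the R380 transfer: below the line — 14×R1,220; poverty gap index (FGT₁) = 0.01368.
Reduction = 0.15556 − 0.01368 = 0.142.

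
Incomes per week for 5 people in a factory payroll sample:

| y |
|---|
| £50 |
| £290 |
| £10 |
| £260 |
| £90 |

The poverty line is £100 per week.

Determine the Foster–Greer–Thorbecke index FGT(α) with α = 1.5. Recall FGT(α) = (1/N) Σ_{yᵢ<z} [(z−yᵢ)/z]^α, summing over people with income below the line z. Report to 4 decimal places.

0.2478

Below the line: £10, £50, £90 (q = 3 of N = 5).
Gap ratios (z−y)/z: (100−10)/100 = 0.9000; (100−50)/100 = 0.5000; (100−90)/100 = 0.1000.
Raised to α = 1.5: 0.85381; 0.35355; 0.03162.
Sum = 1.238991; FGT(1.5) = 1.238991 / 5 = 0.2478.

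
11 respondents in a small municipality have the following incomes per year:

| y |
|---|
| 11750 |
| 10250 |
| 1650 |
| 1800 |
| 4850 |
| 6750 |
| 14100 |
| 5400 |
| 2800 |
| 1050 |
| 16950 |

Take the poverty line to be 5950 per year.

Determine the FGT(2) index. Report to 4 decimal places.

0.1827

Poor units: 1050, 1650, 1800, 2800, 4850, 5400 (q = 6 of N = 11).
Shortfall ratios: (5950−1050)/5950 = 0.8235; (5950−1650)/5950 = 0.7227; (5950−1800)/5950 = 0.6975; (5950−2800)/5950 = 0.5294; (5950−4850)/5950 = 0.1849; (5950−5400)/5950 = 0.0924.
Squared: 0.6782; 0.5223; 0.4865; 0.2803; 0.0342; 0.0085.
Sum = 2.009957; P₂ = 2.009957 / 11 = 0.1827.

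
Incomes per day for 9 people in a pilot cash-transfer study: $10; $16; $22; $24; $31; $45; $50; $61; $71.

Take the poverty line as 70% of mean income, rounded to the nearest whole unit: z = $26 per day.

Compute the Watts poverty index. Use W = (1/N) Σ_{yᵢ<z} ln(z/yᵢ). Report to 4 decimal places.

0.1876

Incomes under z: $10, $16, $22, $24 (q = 4 of N = 9).
Log shortfalls: ln(26/10) = 0.9555; ln(26/16) = 0.4855; ln(26/22) = 0.1671; ln(26/24) = 0.0800.
W = 1.688116 / 9 = 0.1876.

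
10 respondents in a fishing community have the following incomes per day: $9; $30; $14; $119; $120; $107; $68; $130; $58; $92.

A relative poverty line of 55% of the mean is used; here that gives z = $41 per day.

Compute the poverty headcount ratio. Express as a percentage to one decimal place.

30.0%

3 of the 10 respondents have income below $41.
H = 3/10 = 30.0%.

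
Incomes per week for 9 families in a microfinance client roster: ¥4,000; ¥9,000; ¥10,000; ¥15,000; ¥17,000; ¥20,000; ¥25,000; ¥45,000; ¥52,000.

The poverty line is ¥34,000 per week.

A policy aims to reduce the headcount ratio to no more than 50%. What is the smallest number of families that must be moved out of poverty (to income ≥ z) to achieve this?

3

7 of the 9 families are poor, so H = 7/9 = 0.778.
A headcount ratio of at most 50% allows at most ⌊0.50 × 9⌋ = 4 poor families.
So at least 7 − 4 = 3 must be lifted.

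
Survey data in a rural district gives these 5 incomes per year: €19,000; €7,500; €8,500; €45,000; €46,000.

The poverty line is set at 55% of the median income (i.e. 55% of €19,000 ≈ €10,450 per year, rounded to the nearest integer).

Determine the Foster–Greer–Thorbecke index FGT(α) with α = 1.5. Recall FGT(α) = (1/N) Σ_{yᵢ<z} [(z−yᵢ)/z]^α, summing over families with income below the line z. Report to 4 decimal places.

Below the line: €7,500, €8,500 (q = 2 of N = 5).
Relative gaps: (10450−7500)/10450 = 0.2823; (10450−8500)/10450 = 0.1866.
Raised to α = 1.5: 0.14999; 0.08061.
Sum = 0.230597; FGT(1.5) = 0.230597 / 5 = 0.0461.

0.0461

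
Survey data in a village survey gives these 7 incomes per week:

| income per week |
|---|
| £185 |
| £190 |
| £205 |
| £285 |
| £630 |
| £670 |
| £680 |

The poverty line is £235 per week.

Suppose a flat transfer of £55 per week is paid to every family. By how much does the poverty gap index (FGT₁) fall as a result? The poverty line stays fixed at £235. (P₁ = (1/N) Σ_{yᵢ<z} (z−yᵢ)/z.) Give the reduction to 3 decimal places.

Before: below the line — £185, £190, £205; poverty gap index (FGT₁) = 0.07599.
After the £55 transfer: below the line — none; poverty gap index (FGT₁) = 0.00000.
Reduction = 0.07599 − 0.00000 = 0.076.

0.076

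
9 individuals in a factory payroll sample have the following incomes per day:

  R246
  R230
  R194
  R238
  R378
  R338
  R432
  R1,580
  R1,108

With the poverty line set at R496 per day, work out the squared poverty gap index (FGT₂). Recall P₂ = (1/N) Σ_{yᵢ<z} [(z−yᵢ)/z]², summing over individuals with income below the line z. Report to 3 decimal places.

0.151

Poor units: R194, R230, R238, R246, R338, R378, R432 (q = 7 of N = 9).
Shortfall ratios: (496−194)/496 = 0.6089; (496−230)/496 = 0.5363; (496−238)/496 = 0.5202; (496−246)/496 = 0.5040; (496−338)/496 = 0.3185; (496−378)/496 = 0.2379; (496−432)/496 = 0.1290.
Squared: 0.3707; 0.2876; 0.2706; 0.2540; 0.1015; 0.0566; 0.0166.
Sum = 1.357668; P₂ = 1.357668 / 9 = 0.151.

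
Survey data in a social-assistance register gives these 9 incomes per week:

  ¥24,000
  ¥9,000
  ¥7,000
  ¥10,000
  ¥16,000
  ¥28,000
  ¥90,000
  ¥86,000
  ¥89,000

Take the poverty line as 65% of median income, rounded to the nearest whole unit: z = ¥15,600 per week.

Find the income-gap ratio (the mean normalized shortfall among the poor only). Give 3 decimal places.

Incomes under z: ¥7,000, ¥9,000, ¥10,000 (q = 3 of N = 9).
Relative gaps: 0.5513, 0.4231, 0.3590; sum = 1.333333.
I averages over the q = 3 poor units only: 1.333333 / 3 = 0.444.

0.444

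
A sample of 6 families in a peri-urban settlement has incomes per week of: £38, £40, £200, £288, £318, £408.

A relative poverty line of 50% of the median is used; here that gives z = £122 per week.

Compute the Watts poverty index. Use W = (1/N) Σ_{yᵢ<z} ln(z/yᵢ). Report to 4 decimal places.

Incomes under z: £38, £40 (q = 2 of N = 6).
ln(z/y) terms: ln(122/38) = 1.1664; ln(122/40) = 1.1151.
W = 2.281576 / 6 = 0.3803.

0.3803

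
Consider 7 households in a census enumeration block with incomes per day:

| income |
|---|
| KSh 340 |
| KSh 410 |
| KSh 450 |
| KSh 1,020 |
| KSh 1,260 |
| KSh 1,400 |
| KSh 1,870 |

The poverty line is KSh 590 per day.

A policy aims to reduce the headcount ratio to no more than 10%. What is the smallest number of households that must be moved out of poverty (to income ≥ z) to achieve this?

Currently q = 3 of N = 7 are below the line (H = 0.429).
A headcount ratio of at most 10% allows at most ⌊0.10 × 7⌋ = 0 poor households.
So at least 3 − 0 = 3 must be lifted.

3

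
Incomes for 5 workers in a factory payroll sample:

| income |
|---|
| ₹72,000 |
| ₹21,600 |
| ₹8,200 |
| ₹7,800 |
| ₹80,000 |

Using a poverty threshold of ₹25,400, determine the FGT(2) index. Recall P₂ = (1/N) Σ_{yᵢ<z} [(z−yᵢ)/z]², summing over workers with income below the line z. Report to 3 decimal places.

0.192

Below the line: ₹7,800, ₹8,200, ₹21,600 (q = 3 of N = 5).
Relative gaps: (25400−7800)/25400 = 0.6929; (25400−8200)/25400 = 0.6772; (25400−21600)/25400 = 0.1496.
Squared: 0.4801; 0.4586; 0.0224.
Sum = 0.961064; P₂ = 0.961064 / 5 = 0.192.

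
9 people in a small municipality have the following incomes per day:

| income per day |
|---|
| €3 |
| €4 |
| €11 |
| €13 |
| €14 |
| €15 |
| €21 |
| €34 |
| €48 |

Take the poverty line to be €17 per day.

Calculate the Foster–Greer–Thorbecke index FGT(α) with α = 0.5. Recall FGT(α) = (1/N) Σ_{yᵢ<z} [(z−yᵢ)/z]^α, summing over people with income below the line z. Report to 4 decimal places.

0.4027

Incomes under z: €3, €4, €11, €13, €14, €15 (q = 6 of N = 9).
Relative gaps: (17−3)/17 = 0.8235; (17−4)/17 = 0.7647; (17−11)/17 = 0.3529; (17−13)/17 = 0.2353; (17−14)/17 = 0.1765; (17−15)/17 = 0.1176.
Raised to α = 0.5: 0.90749; 0.87447; 0.59409; 0.48507; 0.42008; 0.34300.
Sum = 3.624201; FGT(0.5) = 3.624201 / 9 = 0.4027.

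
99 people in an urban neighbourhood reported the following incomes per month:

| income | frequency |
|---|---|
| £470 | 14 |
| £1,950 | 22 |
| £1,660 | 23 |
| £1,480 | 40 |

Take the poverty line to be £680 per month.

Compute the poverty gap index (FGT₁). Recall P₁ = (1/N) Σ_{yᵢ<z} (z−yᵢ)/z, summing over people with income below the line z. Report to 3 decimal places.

0.044

Below the line: 14×£470 (q = 14 of N = 99).
Gap ratios (z−y)/z: (680−470)/680 = 0.3088 (×14).
Sum of shortfalls = 4.323529; P₁ averages over all N: 4.323529 / 99 = 0.044.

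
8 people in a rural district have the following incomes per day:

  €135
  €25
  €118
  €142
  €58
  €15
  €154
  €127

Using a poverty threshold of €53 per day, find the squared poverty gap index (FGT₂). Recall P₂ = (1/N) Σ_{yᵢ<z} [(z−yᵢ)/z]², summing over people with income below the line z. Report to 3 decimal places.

Incomes under z: €15, €25 (q = 2 of N = 8).
Gap ratios (z−y)/z: (53−15)/53 = 0.7170; (53−25)/53 = 0.5283.
Squared: 0.5141; 0.2791.
Sum = 0.793165; P₂ = 0.793165 / 8 = 0.099.

0.099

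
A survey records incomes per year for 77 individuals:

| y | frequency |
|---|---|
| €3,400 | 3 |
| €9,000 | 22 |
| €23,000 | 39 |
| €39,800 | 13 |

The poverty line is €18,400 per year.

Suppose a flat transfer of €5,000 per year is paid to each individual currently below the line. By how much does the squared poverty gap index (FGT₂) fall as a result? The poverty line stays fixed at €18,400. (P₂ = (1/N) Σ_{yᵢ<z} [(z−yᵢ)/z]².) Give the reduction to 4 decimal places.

0.0726

Before: below the line — 3×€3,400, 22×€9,000; squared poverty gap index (FGT₂) = 0.100461.
After the €5,000 transfer: below the line — 3×€8,400, 22×€14,000; squared poverty gap index (FGT₂) = 0.027846.
Reduction = 0.100461 − 0.027846 = 0.0726.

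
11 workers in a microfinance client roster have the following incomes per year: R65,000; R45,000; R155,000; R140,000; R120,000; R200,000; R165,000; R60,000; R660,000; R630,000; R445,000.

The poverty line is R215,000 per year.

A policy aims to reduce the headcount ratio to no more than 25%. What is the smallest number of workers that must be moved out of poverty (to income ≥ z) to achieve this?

Currently q = 8 of N = 11 are below the line (H = 0.727).
A headcount ratio of at most 25% allows at most ⌊0.25 × 11⌋ = 2 poor workers.
So at least 8 − 2 = 6 must be lifted.

6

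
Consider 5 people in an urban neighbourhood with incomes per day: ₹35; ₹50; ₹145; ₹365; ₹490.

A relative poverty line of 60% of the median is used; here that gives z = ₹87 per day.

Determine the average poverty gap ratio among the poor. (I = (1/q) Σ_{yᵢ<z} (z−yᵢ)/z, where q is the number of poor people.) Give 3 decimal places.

0.511

Poor units: ₹35, ₹50 (q = 2 of N = 5).
Shortfall ratios (z−y)/z: 0.5977, 0.4253; sum = 1.022989.
I averages over the q = 2 poor units only: 1.022989 / 2 = 0.511.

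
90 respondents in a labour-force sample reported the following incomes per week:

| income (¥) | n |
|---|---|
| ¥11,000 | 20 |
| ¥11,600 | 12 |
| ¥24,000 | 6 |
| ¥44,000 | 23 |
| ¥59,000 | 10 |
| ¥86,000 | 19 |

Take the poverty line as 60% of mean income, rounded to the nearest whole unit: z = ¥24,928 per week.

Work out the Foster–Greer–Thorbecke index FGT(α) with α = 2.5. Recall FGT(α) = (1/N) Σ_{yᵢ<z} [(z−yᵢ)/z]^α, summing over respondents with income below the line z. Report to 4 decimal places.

Below z: 20×¥11,000, 12×¥11,600, 6×¥24,000 (q = 38 of N = 90).
Normalized shortfalls: (24928−11000)/24928 = 0.5587 (×20); (24928−11600)/24928 = 0.5347 (×12); (24928−24000)/24928 = 0.0372 (×6).
Raised to α = 2.5: 0.23335 (×20); 0.20902 (×12); 0.00027 (×6).
Sum = 7.176831; FGT(2.5) = 7.176831 / 90 = 0.0797.

0.0797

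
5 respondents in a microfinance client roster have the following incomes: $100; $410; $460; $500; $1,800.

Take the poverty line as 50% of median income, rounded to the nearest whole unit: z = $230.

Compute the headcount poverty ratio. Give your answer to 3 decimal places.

1 of the 5 respondents have income below $230.
H = 1/5 = 0.200.

0.200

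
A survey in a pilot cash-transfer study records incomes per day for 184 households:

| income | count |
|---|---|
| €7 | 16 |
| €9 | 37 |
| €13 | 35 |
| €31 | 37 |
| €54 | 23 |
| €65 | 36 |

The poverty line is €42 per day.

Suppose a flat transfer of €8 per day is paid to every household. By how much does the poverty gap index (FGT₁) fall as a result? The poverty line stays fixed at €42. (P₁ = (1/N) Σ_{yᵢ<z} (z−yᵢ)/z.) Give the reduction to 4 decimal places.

Before: below the line — 16×€7, 37×€9, 35×€13, 37×€31; poverty gap index (FGT₁) = 0.414467.
After the €8 transfer: below the line — 16×€15, 37×€17, 35×€21, 37×€39; poverty gap index (FGT₁) = 0.285067.
Reduction = 0.414467 − 0.285067 = 0.1294.

0.1294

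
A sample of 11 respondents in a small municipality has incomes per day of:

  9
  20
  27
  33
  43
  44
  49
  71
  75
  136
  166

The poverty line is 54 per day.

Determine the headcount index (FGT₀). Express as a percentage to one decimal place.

7 of the 11 respondents have income below 54.
H = 7/11 = 63.6%.

63.6%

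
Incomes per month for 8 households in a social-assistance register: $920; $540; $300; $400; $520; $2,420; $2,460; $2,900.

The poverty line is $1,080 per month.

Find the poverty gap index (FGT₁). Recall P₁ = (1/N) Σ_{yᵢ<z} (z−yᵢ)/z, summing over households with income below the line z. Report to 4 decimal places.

Poor units: $300, $400, $520, $540, $920 (q = 5 of N = 8).
Normalized shortfalls: (1080−300)/1080 = 0.7222; (1080−400)/1080 = 0.6296; (1080−520)/1080 = 0.5185; (1080−540)/1080 = 0.5000; (1080−920)/1080 = 0.1481.
Σ = 2.518519. Dividing by the full population N = 8 gives P₁ = 0.3148.

0.3148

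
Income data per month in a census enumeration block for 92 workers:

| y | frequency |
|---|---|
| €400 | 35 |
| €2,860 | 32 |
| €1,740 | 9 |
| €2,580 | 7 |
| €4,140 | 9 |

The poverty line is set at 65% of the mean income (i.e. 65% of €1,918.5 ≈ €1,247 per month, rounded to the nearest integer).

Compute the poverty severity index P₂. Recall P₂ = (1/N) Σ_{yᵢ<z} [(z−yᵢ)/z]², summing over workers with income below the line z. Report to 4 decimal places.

Below the line: 35×€400 (q = 35 of N = 92).
Gap ratios (z−y)/z: (1247−400)/1247 = 0.6792 (×35).
Squared: 0.4614 (×35).
Sum = 16.147376; P₂ = 16.147376 / 92 = 0.1755.

0.1755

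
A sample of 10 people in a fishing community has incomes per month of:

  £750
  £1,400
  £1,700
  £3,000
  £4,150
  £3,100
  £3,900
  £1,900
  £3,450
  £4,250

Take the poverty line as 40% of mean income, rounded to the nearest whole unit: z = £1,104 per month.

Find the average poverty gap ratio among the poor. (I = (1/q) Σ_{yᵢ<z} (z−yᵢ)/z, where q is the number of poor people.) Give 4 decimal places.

0.3207

Below the line: £750 (q = 1 of N = 10).
Shortfall ratios (z−y)/z: 0.3207; sum = 0.320652.
I averages over the q = 1 poor units only: 0.320652 / 1 = 0.3207.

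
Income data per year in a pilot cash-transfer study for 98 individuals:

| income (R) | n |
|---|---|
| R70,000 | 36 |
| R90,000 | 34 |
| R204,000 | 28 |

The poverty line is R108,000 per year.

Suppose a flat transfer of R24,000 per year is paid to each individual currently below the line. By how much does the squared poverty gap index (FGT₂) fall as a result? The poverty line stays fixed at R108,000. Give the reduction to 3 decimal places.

Before: below the line — 36×R70,000, 34×R90,000; squared poverty gap index (FGT₂) = 0.05511.
After the R24,000 transfer: below the line — 36×R94,000; squared poverty gap index (FGT₂) = 0.00617.
Reduction = 0.05511 − 0.00617 = 0.049.

0.049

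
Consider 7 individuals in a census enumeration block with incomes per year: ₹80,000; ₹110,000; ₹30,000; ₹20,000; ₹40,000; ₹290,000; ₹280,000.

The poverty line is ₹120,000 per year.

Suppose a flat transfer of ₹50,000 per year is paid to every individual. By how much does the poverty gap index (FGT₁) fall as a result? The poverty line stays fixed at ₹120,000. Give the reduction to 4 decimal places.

Before: below the line — ₹20,000, ₹30,000, ₹40,000, ₹80,000, ₹110,000; poverty gap index (FGT₁) = 0.380952.
After the ₹50,000 transfer: below the line — ₹70,000, ₹80,000, ₹90,000; poverty gap index (FGT₁) = 0.142857.
Reduction = 0.380952 − 0.142857 = 0.2381.

0.2381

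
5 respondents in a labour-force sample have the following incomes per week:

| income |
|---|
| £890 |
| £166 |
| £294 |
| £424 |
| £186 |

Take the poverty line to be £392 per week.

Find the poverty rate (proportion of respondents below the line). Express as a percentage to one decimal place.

3 of the 5 respondents have income below £392.
H = 3/5 = 60.0%.

60.0%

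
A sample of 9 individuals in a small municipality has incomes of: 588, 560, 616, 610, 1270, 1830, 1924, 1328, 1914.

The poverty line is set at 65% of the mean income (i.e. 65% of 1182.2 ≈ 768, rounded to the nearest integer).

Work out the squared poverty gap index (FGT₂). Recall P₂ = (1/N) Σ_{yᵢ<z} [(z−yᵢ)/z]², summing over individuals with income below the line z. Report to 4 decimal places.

0.0233

Poor units: 560, 588, 610, 616 (q = 4 of N = 9).
Shortfall ratios: (768−560)/768 = 0.2708; (768−588)/768 = 0.2344; (768−610)/768 = 0.2057; (768−616)/768 = 0.1979.
Squared: 0.0734; 0.0549; 0.0423; 0.0392.
Sum = 0.209778; P₂ = 0.209778 / 9 = 0.0233.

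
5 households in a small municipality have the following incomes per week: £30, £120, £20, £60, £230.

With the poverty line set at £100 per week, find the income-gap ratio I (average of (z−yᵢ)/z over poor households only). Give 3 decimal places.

0.633

Below the line: £20, £30, £60 (q = 3 of N = 5).
Shortfall ratios (z−y)/z: 0.8000, 0.7000, 0.4000; sum = 1.900000.
I averages over the q = 3 poor units only: 1.900000 / 3 = 0.633.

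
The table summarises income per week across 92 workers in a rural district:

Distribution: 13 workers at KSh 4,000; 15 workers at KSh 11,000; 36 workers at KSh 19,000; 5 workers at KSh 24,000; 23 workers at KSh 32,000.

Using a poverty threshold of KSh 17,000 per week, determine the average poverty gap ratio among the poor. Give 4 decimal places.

Below the line: 13×KSh 4,000, 15×KSh 11,000 (q = 28 of N = 92).
Relative gaps: 0.7647 (×13), 0.3529 (×15); sum = 15.235294.
The income-gap ratio divides by q (the poor only): 15.235294 / 28 = 0.5441.

0.5441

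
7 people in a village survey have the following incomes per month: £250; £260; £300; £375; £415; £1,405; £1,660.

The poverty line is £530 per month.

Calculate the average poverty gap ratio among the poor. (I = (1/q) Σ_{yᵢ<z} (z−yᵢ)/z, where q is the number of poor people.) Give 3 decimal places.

Below the line: £250, £260, £300, £375, £415 (q = 5 of N = 7).
Shortfall ratios (z−y)/z: 0.5283, 0.5094, 0.4340, 0.2925, 0.2170; sum = 1.981132.
I averages over the q = 5 poor units only: 1.981132 / 5 = 0.396.

0.396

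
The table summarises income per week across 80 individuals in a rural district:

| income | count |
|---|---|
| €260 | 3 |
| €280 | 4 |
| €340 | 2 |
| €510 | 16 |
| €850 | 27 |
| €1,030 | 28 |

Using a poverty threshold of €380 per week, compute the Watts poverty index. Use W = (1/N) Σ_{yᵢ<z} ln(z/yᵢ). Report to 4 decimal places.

Below the line: 3×€260, 4×€280, 2×€340 (q = 9 of N = 80).
Log shortfalls: ln(380/260) = 0.3795 (×3); ln(380/280) = 0.3054 (×4); ln(380/340) = 0.1112 (×2).
W = 2.582447 / 80 = 0.0323.

0.0323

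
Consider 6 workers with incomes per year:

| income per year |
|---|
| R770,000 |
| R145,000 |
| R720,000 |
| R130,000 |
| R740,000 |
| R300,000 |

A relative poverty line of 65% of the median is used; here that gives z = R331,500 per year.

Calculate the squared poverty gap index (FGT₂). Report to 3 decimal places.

0.116

Below the line: R130,000, R145,000, R300,000 (q = 3 of N = 6).
Normalized shortfalls: (331500−130000)/331500 = 0.6078; (331500−145000)/331500 = 0.5626; (331500−300000)/331500 = 0.0950.
Squared: 0.3695; 0.3165; 0.0090.
Sum = 0.695015; P₂ = 0.695015 / 6 = 0.116.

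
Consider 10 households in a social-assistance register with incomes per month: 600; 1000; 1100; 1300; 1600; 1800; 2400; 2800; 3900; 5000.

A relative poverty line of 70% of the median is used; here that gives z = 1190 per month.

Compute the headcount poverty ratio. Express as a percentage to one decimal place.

3 of the 10 households have income below 1190.
H = 3/10 = 30.0%.

30.0%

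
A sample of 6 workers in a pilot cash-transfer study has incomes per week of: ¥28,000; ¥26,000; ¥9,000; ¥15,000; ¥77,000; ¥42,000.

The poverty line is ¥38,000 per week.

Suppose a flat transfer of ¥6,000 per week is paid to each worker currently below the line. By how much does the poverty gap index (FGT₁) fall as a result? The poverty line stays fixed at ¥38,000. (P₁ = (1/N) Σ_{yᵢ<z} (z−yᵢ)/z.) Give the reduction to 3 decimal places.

Before: below the line — ¥9,000, ¥15,000, ¥26,000, ¥28,000; poverty gap index (FGT₁) = 0.32456.
After the ¥6,000 transfer: below the line — ¥15,000, ¥21,000, ¥32,000, ¥34,000; poverty gap index (FGT₁) = 0.21930.
Reduction = 0.32456 − 0.21930 = 0.105.

0.105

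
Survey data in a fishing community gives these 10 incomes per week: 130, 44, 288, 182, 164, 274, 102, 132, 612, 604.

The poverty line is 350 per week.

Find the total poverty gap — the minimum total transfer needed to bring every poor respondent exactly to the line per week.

Below z: 44, 102, 130, 132, 164, 182, 274, 288 (q = 8 of N = 10).
Individual gaps: 350−44 = 306; 350−102 = 248; 350−130 = 220; 350−132 = 218; 350−164 = 186; 350−182 = 168; 350−274 = 76; 350−288 = 62.
Aggregate gap = 1484.

1484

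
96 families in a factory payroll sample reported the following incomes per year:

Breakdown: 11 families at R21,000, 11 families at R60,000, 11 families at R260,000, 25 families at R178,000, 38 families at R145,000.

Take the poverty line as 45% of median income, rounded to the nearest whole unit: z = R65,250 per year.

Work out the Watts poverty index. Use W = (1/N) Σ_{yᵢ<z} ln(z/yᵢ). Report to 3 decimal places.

0.140

Poor units: 11×R21,000, 11×R60,000 (q = 22 of N = 96).
Log gaps: ln(65250/21000) = 1.1337 (×11); ln(65250/60000) = 0.0839 (×11).
W = 13.393436 / 96 = 0.140.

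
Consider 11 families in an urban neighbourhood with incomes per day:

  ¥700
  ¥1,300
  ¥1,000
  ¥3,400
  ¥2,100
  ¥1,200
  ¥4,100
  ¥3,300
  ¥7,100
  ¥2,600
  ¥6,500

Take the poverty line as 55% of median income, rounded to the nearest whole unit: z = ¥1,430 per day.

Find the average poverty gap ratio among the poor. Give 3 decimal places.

0.266

Below the line: ¥700, ¥1,000, ¥1,200, ¥1,300 (q = 4 of N = 11).
Shortfall ratios (z−y)/z: 0.5105, 0.3007, 0.1608, 0.0909; sum = 1.062937.
The income-gap ratio divides by q (the poor only): 1.062937 / 4 = 0.266.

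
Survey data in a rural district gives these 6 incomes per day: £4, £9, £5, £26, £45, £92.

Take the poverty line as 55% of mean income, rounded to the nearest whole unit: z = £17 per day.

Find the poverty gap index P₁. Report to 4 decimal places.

0.3235

Below the line: £4, £5, £9 (q = 3 of N = 6).
Normalized shortfalls: (17−4)/17 = 0.7647; (17−5)/17 = 0.7059; (17−9)/17 = 0.4706.
Sum of shortfalls = 1.941176; P₁ averages over all N: 1.941176 / 6 = 0.3235.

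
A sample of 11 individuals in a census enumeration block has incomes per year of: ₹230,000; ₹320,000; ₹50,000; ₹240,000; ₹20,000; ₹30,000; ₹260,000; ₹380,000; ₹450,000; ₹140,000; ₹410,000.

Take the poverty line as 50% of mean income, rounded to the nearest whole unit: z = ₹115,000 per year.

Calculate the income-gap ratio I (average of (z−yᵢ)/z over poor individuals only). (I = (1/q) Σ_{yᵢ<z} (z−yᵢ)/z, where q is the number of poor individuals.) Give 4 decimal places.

Below z: ₹20,000, ₹30,000, ₹50,000 (q = 3 of N = 11).
Relative gaps: 0.8261, 0.7391, 0.5652; sum = 2.130435.
I averages over the q = 3 poor units only: 2.130435 / 3 = 0.7101.

0.7101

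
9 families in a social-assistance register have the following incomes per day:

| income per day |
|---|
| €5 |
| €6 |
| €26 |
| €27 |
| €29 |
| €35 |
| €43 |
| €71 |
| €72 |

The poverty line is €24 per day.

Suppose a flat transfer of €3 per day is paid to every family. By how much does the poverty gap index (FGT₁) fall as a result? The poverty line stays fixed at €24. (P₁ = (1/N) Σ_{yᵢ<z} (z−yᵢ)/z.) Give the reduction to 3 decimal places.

Before: below the line — €5, €6; poverty gap index (FGT₁) = 0.17130.
After the €3 transfer: below the line — €8, €9; poverty gap index (FGT₁) = 0.14352.
Reduction = 0.17130 − 0.14352 = 0.028.

0.028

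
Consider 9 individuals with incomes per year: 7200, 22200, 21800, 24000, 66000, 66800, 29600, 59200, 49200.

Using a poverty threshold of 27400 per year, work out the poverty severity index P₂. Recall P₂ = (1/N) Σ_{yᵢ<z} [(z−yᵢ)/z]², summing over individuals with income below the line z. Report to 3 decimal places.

Below the line: 7200, 21800, 22200, 24000 (q = 4 of N = 9).
Shortfall ratios: (27400−7200)/27400 = 0.7372; (27400−21800)/27400 = 0.2044; (27400−22200)/27400 = 0.1898; (27400−24000)/27400 = 0.1241.
Squared: 0.5435; 0.0418; 0.0360; 0.0154.
Sum = 0.636688; P₂ = 0.636688 / 9 = 0.071.

0.071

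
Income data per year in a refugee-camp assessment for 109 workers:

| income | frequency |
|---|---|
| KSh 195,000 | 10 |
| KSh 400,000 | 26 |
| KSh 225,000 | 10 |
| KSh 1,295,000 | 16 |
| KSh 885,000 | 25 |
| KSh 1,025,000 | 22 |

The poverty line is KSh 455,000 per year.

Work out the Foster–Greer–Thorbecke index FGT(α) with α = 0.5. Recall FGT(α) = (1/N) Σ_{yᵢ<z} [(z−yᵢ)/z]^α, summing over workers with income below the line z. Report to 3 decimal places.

Below the line: 10×KSh 195,000, 10×KSh 225,000, 26×KSh 400,000 (q = 46 of N = 109).
Relative gaps: (455000−195000)/455000 = 0.5714 (×10); (455000−225000)/455000 = 0.5055 (×10); (455000−400000)/455000 = 0.1209 (×26).
Raised to α = 0.5: 0.75593 (×10); 0.71098 (×10); 0.34768 (×26).
Sum = 23.708699; FGT(0.5) = 23.708699 / 109 = 0.218.

0.218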